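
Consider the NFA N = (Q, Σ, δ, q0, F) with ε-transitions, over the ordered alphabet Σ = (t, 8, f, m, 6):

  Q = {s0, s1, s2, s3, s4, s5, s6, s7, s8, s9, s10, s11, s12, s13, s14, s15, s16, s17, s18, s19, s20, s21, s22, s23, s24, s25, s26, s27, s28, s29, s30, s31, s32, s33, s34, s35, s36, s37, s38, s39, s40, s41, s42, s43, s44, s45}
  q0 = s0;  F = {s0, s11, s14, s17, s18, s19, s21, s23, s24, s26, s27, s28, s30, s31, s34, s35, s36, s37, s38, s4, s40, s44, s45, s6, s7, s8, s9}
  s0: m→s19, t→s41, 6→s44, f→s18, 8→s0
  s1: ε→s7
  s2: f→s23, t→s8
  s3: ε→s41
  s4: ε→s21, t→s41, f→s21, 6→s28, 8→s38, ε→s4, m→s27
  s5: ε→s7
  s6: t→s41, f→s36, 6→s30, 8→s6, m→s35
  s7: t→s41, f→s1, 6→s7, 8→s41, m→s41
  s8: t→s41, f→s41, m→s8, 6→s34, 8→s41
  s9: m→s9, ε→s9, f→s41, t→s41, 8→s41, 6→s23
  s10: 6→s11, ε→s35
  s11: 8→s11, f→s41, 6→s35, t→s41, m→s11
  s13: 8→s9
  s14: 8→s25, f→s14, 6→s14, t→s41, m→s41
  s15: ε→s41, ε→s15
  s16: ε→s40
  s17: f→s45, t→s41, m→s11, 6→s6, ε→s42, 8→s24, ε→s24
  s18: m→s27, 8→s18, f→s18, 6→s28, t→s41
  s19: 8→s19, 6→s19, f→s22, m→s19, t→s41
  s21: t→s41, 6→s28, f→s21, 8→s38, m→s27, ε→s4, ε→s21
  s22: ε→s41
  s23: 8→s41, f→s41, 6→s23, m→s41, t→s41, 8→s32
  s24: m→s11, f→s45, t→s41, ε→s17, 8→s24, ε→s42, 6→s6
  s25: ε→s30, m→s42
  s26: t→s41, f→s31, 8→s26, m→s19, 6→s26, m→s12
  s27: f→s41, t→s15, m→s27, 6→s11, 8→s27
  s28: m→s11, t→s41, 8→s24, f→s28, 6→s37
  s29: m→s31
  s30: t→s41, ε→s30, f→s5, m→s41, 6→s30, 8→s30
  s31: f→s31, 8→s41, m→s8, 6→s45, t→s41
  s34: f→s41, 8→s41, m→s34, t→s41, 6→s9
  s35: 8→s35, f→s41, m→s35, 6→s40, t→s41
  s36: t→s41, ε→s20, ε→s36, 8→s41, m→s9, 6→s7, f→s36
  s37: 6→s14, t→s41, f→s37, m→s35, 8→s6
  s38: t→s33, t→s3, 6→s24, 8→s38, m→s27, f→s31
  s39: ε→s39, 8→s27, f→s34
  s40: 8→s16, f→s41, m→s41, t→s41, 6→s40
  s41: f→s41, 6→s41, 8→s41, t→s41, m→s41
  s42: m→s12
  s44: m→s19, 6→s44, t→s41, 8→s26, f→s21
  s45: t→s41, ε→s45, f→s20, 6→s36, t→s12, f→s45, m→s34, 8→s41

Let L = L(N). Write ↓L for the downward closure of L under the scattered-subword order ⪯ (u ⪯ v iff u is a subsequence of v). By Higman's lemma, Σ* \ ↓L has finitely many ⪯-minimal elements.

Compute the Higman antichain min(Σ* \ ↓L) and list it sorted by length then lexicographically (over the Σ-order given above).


|Q|=46, |F|=27, |δ|=177 (23 ε).
min D↑ (26 st, q0=0, F={1}): 0:t→1,8→0,f→2,m→3,6→4 1:t→1,8→1,f→1,m→1,6→1 2:t→1,8→2,f→2,m→5,6→6 3:t→1,8→3,f→1,m→3,6→3 4:t→1,8→7,f→8,m→3,6→4 5:t→1,8→5,f→1,m→5,6→9 6:t→1,8→10,f→6,m→9,6→11 7:t→1,8→7,f→12,m→3,6→7 8:t→1,8→13,f→8,m→5,6→6 9:t→1,8→9,f→1,m→9,6→14 10:t→1,8→10,f→15,m→9,6→16 11:t→1,8→16,f→11,m→14,6→17 12:t→1,8→1,f→12,m→18,6→15 13:t→1,8→13,f→12,m→5,6→10 14:t→1,8→14,f→1,m→14,6→19 15:t→1,8→1,f→15,m→20,6→21 16:t→1,8→16,f→21,m→14,6→22 17:t→1,8→22,f→17,m→1,6→17 18:t→1,8→1,f→1,m→18,6→20 19:t→1,8→19,f→1,m→1,6→19 20:t→1,8→1,f→1,m→20,6→23 21:t→1,8→1,f→21,m→23,6→24 22:t→1,8→22,f→24,m→1,6→22 23:t→1,8→1,f→1,m→23,6→25 24:t→1,8→1,f→24,m→1,6→24 25:t→1,8→1,f→1,m→1,6→25.
't': N↓-sim [40, 5] end={s12,s15,s3,s33,s41} — reject; 1/1 del acc.
'mf': run [40, 16, 2] end={s22,s41} — reject; 2/2 deletions ∈↓L.
'68f8': |S_i|=[40, 38, 32, 15, 2] end={s32,s41} rej; 4/4 single-dels accept.
'f666m': |S_i|=[40, 36, 25, 19, 13, 3] end={s12,s41,s42} ∉↓L; 5/5 del acc.
4 obstructions.

A = [t, mf, 68f8, f666m].


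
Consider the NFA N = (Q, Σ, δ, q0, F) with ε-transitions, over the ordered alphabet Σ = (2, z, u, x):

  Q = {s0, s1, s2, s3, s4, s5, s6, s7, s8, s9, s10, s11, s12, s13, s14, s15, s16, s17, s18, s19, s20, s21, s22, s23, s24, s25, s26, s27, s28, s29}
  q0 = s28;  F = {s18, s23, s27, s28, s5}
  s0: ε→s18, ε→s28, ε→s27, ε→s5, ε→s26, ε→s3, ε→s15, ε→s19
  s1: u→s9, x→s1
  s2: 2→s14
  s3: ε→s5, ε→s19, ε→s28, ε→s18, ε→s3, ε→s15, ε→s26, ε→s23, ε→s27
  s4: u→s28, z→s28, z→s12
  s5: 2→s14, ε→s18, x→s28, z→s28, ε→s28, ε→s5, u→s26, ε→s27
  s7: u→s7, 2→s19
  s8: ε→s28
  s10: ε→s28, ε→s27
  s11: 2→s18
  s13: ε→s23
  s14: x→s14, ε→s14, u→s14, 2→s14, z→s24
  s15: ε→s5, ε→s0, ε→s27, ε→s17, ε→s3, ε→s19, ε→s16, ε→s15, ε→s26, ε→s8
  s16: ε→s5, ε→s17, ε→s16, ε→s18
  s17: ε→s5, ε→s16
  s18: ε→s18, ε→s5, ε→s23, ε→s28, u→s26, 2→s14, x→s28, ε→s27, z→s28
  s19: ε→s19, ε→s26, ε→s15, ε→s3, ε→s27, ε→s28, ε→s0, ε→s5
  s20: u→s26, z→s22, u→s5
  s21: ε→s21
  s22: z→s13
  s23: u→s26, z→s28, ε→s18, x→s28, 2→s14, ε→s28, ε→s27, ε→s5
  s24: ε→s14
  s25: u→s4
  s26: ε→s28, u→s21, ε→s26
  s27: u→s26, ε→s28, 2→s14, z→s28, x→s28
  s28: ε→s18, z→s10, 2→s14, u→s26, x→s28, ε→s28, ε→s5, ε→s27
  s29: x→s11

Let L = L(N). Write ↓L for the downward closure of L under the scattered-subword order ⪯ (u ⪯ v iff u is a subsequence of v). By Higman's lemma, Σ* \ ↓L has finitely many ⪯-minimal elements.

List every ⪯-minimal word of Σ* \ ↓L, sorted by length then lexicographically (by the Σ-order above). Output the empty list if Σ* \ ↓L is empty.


Antichain: [2].

|Q|=30, |F|=5, |δ|=108 (68 ε).
min D↑ (2 st, q0=0, F={1}): 0:2→1,z→0,u→0,x→0 1:2→1,z→1,u→1,x→1 [Hopcroft].
'2': |S_i|=[10, 2] end={s14,s24} rej; 1/1 single-dels accept.
1 words, ⪯-incomp.


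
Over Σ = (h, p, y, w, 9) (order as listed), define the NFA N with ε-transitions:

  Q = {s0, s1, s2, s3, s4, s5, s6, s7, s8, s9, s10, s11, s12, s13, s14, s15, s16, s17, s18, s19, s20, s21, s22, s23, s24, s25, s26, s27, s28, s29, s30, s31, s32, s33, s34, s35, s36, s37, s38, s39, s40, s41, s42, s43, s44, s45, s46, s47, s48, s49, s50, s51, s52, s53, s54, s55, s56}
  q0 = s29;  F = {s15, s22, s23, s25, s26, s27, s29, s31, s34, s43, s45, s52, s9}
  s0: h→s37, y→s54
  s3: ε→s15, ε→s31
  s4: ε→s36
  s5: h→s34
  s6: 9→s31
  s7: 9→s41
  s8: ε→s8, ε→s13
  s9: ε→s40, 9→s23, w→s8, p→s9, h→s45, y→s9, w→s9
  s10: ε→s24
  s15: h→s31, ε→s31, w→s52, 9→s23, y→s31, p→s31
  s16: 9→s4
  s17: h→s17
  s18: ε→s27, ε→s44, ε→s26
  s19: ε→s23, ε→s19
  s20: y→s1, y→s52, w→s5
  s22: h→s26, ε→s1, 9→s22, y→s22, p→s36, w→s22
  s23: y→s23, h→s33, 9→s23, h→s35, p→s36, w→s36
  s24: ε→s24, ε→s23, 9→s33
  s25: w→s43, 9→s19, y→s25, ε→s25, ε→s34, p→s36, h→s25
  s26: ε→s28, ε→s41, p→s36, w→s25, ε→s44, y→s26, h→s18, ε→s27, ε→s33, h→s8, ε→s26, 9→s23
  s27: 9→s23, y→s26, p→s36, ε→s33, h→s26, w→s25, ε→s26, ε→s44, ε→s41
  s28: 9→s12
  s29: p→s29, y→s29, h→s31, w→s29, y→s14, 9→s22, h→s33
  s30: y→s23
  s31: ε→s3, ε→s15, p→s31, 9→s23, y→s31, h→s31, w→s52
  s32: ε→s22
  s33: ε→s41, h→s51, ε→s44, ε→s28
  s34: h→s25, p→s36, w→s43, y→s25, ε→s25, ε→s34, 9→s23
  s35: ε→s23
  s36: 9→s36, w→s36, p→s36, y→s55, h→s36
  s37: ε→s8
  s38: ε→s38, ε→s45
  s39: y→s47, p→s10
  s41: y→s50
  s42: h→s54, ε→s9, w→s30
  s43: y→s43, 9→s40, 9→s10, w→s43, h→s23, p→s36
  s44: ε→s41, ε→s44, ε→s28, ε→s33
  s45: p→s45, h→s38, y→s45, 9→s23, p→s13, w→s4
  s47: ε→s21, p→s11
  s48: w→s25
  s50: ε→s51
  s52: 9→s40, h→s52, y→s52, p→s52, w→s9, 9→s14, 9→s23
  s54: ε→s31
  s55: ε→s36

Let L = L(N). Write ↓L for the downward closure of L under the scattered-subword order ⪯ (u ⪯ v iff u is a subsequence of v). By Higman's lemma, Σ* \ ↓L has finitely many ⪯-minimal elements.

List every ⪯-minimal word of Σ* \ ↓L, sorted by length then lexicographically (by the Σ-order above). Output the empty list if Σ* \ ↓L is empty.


A = [9p, h9w, hwwhw].

|Q|=57, |F|=13, |δ|=149 (49 ε).
min D↑ (11 st, q0=0, F={6}): 0:h→1,p→0,y→0,w→0,9→2 1:h→1,p→1,y→1,w→3,9→4 2:h→5,p→6,y→2,w→2,9→2 3:h→3,p→3,y→3,w→7,9→4 4:h→4,p→6,y→4,w→6,9→4 5:h→5,p→6,y→5,w→8,9→4 6:h→6,p→6,y→6,w→6,9→6 7:h→9,p→7,y→7,w→7,9→4 8:h→8,p→6,y→8,w→10,9→4 9:h→9,p→9,y→9,w→6,9→4 10:h→4,p→6,y→10,w→10,9→4.
'9p': N↓-sim [35, 26, 2] end={s36,s55} — reject; 2/2 deletions ∈↓L.
'h9w': N↓-sim [35, 32, 16, 2] end={s36,s55} ∉↓L; 3/3 del acc.
'hwwhw': |S_i|=[35, 32, 26, 21, 15, 3] end={s36,s4,s55} rej; 5/5 single-dels accept.
3 obstructions.


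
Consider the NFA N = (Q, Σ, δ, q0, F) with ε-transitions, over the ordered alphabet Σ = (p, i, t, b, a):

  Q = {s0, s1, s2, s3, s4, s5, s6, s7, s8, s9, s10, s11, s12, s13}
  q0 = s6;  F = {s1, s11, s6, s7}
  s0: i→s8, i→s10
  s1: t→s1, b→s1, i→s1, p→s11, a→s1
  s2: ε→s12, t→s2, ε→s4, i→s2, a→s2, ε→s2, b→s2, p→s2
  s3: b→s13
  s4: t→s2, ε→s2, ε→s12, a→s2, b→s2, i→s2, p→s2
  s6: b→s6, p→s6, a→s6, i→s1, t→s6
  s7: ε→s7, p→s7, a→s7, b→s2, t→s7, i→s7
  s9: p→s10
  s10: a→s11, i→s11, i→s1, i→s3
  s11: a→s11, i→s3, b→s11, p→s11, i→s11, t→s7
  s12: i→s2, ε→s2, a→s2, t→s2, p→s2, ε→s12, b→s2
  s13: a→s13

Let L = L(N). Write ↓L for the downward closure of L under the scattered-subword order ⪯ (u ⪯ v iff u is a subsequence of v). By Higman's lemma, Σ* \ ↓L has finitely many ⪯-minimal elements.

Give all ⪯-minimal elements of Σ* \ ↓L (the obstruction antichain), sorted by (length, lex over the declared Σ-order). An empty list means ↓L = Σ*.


min(Σ*\↓L) = [iptb].

|Q|=14, |F|=4, |δ|=53 (8 ε).
min D↑ (5 st, q0=0, F={4}): 0:p→0,i→1,t→0,b→0,a→0 1:p→2,i→1,t→1,b→1,a→1 2:p→2,i→2,t→3,b→2,a→2 3:p→3,i→3,t→3,b→4,a→3 4:p→4,i→4,t→4,b→4,a→4 [Hopcroft].
'iptb': |S_i|=[9, 8, 7, 4, 3] end={s12,s2,s4} rej; 4/4 deletions ∈↓L.
1 minimals (antichain).


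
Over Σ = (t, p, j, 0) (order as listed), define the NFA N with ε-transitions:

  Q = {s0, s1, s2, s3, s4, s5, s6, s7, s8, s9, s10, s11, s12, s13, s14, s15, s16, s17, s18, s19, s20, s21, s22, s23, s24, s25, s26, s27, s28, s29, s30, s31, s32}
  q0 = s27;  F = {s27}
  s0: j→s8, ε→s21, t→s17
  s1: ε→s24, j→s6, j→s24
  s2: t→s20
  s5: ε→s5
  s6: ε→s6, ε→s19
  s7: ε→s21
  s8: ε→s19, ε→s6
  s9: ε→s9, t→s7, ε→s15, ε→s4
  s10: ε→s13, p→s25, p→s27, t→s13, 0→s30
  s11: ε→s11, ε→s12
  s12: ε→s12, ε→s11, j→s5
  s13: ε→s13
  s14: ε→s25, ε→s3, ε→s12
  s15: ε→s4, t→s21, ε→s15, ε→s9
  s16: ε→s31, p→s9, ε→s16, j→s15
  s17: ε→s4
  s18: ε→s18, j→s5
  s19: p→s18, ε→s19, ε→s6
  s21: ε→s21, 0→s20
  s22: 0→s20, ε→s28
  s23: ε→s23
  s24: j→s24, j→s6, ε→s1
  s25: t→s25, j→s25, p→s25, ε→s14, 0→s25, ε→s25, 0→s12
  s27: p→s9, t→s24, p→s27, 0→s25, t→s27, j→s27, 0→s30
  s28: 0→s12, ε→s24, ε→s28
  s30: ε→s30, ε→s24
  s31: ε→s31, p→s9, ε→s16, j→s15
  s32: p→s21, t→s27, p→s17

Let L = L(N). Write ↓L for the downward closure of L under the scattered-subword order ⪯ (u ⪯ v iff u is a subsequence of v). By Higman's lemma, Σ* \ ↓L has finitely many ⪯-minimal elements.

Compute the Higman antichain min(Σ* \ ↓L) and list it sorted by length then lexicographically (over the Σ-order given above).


min(Σ*\↓L) = [0].

|Q|=33, |F|=1, |δ|=79 (41 ε).
min D↑ (2 st, q0=0, F={1}): 0:t→0,p→0,j→0,0→1 1:t→1,p→1,j→1,0→1 (ε-aug+det+¬).
'0': |S_i|=[19, 13] end={s1,s11,s12,s14,s18,s19,s20,s24,s25,s3,s30,s5,…} rej; 1/1 single-dels accept.
1 words, ⪯-incomp.


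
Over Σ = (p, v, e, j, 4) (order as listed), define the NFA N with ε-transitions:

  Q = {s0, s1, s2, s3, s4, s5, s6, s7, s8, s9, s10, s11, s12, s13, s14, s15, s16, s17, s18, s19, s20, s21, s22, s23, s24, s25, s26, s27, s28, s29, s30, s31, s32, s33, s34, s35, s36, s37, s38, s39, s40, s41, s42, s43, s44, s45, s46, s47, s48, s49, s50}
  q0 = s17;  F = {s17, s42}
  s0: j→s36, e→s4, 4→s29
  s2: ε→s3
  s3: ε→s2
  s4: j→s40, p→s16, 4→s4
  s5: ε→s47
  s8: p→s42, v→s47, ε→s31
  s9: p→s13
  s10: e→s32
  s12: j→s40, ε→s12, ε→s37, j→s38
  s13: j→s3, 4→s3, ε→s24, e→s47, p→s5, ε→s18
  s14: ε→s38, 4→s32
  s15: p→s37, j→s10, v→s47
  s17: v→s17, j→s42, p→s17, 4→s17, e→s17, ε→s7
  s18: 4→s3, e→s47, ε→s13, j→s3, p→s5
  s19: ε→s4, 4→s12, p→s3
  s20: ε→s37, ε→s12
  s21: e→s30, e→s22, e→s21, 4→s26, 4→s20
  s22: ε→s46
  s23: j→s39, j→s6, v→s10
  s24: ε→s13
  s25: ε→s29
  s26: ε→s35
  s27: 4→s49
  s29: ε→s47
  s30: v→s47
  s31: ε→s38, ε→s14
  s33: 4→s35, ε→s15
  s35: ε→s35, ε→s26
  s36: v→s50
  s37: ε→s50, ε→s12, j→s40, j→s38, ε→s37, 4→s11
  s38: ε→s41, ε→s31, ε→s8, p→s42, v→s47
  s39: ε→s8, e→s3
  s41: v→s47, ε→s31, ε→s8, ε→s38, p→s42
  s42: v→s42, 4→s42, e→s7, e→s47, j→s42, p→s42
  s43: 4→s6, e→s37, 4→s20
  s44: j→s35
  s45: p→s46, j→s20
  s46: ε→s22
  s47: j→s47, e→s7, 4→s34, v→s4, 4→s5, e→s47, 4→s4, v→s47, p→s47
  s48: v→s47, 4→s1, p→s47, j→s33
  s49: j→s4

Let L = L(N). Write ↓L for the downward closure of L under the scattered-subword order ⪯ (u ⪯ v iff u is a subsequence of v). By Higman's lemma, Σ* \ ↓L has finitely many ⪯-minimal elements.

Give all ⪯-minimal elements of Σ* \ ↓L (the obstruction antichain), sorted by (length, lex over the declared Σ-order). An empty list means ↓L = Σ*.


A = [je].

|Q|=51, |F|=2, |δ|=112 (35 ε).
min D↑ (3 st, q0=0, F={2}): 0:p→0,v→0,e→0,j→1,4→0 1:p→1,v→1,e→2,j→1,4→1 2:p→2,v→2,e→2,j→2,4→2 [Hopcroft].
'je': run [9, 8, 7] end={s16,s34,s4,s40,s47,s5,s7} — reject; 2/2 single-dels accept.
1 minimals (antichain).


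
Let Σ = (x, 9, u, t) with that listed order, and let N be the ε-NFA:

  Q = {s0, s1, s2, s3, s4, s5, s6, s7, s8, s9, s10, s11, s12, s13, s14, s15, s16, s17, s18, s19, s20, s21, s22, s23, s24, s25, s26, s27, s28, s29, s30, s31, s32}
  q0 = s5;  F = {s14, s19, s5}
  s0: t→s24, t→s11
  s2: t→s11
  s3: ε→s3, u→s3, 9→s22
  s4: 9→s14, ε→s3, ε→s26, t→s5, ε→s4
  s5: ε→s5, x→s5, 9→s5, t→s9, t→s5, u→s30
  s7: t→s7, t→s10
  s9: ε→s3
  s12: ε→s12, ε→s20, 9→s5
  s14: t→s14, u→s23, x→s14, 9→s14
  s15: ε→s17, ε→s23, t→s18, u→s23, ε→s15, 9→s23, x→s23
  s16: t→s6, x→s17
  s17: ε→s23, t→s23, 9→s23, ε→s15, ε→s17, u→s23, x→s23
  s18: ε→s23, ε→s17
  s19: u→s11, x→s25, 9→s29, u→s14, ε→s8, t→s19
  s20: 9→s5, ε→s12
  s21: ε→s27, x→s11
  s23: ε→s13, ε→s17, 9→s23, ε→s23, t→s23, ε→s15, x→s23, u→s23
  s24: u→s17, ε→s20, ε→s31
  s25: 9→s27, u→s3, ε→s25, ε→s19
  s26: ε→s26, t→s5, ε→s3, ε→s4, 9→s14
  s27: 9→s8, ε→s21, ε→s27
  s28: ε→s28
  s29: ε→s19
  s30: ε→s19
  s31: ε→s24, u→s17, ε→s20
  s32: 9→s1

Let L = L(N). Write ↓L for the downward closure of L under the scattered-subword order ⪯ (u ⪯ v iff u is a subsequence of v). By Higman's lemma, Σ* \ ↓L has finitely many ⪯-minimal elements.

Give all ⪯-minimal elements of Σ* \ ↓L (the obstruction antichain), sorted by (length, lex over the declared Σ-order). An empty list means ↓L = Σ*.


Antichain: [uuu].

|Q|=33, |F|=3, |δ|=85 (37 ε).
min D↑ (4 st, q0=0, F={3}): 0:x→0,9→0,u→1,t→0 1:x→1,9→1,u→2,t→1 2:x→2,9→2,u→3,t→2 3:x→3,9→3,u→3,t→3 [Hopcroft].
'uuu': N↓-sim [18, 16, 9, 7] end={s13,s15,s17,s18,s22,s23,s3} ∉↓L; 3/3 single-dels accept.
1 words, ⪯-incomp.


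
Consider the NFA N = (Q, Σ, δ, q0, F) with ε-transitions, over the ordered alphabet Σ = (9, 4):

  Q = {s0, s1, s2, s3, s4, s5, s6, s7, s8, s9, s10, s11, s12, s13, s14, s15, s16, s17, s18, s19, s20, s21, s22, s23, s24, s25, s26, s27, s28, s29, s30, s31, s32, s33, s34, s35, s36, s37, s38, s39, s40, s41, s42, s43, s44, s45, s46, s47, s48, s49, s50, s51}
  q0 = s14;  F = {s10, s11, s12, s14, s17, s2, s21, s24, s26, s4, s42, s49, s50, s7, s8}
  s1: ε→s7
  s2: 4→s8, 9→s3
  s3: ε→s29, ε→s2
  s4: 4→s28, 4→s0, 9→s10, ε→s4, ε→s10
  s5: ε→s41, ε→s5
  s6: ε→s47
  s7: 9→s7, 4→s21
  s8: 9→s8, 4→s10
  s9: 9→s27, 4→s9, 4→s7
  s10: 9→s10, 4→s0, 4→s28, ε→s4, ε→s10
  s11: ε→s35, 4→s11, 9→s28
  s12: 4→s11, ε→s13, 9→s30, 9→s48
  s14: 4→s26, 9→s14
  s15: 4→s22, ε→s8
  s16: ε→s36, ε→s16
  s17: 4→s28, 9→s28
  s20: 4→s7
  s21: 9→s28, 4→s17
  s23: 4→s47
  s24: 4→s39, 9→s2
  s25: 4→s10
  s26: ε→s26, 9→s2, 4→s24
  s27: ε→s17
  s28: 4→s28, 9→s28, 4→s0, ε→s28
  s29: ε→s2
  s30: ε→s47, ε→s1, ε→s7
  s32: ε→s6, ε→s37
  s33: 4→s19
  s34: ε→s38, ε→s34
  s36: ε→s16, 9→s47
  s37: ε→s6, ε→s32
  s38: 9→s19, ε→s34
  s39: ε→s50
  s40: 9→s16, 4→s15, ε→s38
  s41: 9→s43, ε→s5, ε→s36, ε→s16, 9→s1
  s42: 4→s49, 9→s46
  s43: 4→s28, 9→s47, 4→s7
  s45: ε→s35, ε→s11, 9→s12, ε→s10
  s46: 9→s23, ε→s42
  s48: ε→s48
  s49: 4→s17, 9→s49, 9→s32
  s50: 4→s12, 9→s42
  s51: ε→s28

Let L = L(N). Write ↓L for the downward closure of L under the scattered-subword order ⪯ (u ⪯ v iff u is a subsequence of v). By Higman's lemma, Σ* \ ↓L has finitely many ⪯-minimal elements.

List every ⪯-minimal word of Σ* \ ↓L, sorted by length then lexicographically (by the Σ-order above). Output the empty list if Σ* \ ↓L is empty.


|Q|=52, |F|=15, |δ|=97 (41 ε).
min D↑ (15 st, q0=0, F={9}): 0:9→0,4→1 1:9→2,4→3 2:9→2,4→4 3:9→2,4→5 4:9→4,4→6 5:9→7,4→8 6:9→6,4→9 7:9→7,4→10 8:9→11,4→12 9:9→9,4→9 10:9→10,4→13 11:9→11,4→14 12:9→9,4→12 13:9→9,4→9 14:9→9,4→13.
'49444': |S_i|=[31, 30, 22, 12, 5, 2] end={s0,s28} ∉↓L; 5/5 del acc.
'444449': run [31, 30, 29, 25, 19, 6, 2] end={s0,s28} rej; 6/6 deletions ∈↓L.
2 minimals (antichain).

A = [49444, 444449].


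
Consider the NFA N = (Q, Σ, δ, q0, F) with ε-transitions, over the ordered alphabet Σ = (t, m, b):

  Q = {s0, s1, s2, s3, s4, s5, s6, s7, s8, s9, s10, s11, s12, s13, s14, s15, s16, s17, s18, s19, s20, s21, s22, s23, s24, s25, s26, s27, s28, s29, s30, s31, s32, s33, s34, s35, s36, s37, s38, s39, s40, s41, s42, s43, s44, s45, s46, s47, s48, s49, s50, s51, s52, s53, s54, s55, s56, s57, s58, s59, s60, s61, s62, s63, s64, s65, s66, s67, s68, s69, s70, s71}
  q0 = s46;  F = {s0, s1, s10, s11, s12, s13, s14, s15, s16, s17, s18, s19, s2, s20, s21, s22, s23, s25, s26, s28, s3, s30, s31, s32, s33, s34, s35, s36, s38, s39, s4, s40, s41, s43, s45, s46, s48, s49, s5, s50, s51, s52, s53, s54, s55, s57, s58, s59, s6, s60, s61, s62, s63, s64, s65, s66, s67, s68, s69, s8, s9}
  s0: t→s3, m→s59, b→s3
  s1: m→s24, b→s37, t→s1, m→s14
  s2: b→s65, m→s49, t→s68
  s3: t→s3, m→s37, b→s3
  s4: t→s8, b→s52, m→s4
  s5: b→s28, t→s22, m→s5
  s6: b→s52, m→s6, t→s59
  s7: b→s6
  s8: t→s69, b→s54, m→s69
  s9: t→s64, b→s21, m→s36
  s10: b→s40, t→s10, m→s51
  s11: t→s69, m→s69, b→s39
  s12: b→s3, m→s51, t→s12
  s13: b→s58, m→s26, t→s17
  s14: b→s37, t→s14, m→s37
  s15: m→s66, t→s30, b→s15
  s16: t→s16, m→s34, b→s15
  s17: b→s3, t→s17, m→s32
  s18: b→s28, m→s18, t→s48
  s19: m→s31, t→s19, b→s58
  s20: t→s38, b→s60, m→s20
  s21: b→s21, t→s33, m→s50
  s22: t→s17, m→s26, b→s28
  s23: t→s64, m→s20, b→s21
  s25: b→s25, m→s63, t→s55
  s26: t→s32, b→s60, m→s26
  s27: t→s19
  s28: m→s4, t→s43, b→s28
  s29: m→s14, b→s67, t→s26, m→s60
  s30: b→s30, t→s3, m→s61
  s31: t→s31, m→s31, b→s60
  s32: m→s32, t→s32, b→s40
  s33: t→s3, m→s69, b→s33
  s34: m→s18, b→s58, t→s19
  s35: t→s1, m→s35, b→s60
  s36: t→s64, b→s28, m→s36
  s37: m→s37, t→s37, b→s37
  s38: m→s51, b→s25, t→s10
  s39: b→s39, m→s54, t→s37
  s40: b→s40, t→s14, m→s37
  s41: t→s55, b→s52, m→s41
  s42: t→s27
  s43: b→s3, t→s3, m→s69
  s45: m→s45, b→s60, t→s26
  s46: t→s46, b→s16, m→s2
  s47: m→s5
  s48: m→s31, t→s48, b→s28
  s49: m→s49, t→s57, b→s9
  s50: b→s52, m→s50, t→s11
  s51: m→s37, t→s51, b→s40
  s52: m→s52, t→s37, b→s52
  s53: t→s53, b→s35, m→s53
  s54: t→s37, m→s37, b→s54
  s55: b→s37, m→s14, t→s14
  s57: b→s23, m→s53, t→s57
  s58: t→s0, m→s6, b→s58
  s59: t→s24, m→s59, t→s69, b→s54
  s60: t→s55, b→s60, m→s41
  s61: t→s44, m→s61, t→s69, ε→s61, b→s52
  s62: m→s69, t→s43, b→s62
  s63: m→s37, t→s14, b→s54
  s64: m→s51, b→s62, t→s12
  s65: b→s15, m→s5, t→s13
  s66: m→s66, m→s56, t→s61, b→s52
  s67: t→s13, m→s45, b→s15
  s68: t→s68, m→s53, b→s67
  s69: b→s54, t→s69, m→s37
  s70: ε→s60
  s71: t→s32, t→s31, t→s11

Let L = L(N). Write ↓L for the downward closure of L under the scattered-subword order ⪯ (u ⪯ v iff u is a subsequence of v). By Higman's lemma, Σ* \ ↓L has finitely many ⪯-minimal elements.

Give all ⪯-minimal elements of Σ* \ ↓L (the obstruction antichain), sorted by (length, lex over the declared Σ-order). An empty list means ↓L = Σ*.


min(Σ*\↓L) = [bbttm, bbmbt, mtmbtb, mmbtmm, mbttbm, bmbtbm].

|Q|=72, |F|=61, |δ|=203 (2 ε).
min D↑ (62 st, q0=0, F={48}): 0:t→0,m→1,b→2 1:t→3,m→4,b→5 2:t→2,m→6,b→7 3:t→3,m→8,b→9 4:t→10,m→4,b→11 5:t→12,m→13,b→7 6:t→14,m→15,b→16 7:t→17,m→18,b→7 8:t→8,m→8,b→19 9:t→12,m→20,b→7 10:t→10,m→8,b→21 11:t→22,m→23,b→24 12:t→25,m→26,b→16 13:t→27,m→13,b→28 14:t→14,m→29,b→16 15:t→30,m→15,b→28 16:t→31,m→32,b→16 17:t→33,m→34,b→17 18:t→34,m→18,b→35 19:t→36,m→19,b→37 20:t→26,m→20,b→37 21:t→22,m→38,b→24 22:t→39,m→40,b→41 23:t→22,m→23,b→28 24:t→42,m→43,b→24 25:t→25,m→44,b→33 26:t→44,m→26,b→37 27:t→25,m→26,b→28 28:t→45,m→46,b→28 29:t→29,m→29,b→37 30:t→30,m→29,b→28 31:t→33,m→47,b→33 32:t→47,m→32,b→35 33:t→33,m→48,b→33 34:t→49,m→34,b→35 35:t→48,m→35,b→35 36:t→36,m→50,b→48 37:t→51,m→52,b→37 38:t→53,m→38,b→37 39:t→39,m→40,b→33 40:t→40,m→48,b→54 41:t→45,m→49,b→41 42:t→33,m→49,b→42 43:t→55,m→43,b→35 44:t→44,m→44,b→54 45:t→33,m→49,b→33 46:t→56,m→46,b→35 47:t→49,m→47,b→57 48:t→48,m→48,b→48 49:t→49,m→48,b→57 50:t→50,m→48,b→48 51:t→50,m→50,b→48 52:t→51,m→52,b→35 53:t→58,m→40,b→59 54:t→50,m→48,b→54 55:t→49,m→49,b→60 56:t→49,m→49,b→57 57:t→48,m→48,b→57 58:t→58,m→40,b→54 59:t→51,m→61,b→59 60:t→48,m→57,b→60 61:t→50,m→48,b→57.
'bbttm': |S_i|=[65, 59, 33, 18, 7, 1] end={s37} rej; 5/5 single-dels accept.
'bbmbt': N↓-sim [65, 59, 33, 20, 4, 1] end={s37} — reject; 5/5 single-dels accept.
'mtmbtb': |S_i|=[65, 63, 55, 34, 14, 5, 1] end={s37} rej; 6/6 single-dels accept.
'mmbtmm': |S_i|=[65, 63, 52, 34, 22, 8, 1] end={s37} rej; 6/6 single-dels accept.
'mbttbm': |S_i|=[65, 63, 53, 39, 19, 5, 1] end={s37} rej; 6/6 single-dels accept.
'bmbtbm': N↓-sim [65, 59, 49, 23, 11, 3, 1] end={s37} rej; 6/6 single-dels accept.
6 minimals (antichain).


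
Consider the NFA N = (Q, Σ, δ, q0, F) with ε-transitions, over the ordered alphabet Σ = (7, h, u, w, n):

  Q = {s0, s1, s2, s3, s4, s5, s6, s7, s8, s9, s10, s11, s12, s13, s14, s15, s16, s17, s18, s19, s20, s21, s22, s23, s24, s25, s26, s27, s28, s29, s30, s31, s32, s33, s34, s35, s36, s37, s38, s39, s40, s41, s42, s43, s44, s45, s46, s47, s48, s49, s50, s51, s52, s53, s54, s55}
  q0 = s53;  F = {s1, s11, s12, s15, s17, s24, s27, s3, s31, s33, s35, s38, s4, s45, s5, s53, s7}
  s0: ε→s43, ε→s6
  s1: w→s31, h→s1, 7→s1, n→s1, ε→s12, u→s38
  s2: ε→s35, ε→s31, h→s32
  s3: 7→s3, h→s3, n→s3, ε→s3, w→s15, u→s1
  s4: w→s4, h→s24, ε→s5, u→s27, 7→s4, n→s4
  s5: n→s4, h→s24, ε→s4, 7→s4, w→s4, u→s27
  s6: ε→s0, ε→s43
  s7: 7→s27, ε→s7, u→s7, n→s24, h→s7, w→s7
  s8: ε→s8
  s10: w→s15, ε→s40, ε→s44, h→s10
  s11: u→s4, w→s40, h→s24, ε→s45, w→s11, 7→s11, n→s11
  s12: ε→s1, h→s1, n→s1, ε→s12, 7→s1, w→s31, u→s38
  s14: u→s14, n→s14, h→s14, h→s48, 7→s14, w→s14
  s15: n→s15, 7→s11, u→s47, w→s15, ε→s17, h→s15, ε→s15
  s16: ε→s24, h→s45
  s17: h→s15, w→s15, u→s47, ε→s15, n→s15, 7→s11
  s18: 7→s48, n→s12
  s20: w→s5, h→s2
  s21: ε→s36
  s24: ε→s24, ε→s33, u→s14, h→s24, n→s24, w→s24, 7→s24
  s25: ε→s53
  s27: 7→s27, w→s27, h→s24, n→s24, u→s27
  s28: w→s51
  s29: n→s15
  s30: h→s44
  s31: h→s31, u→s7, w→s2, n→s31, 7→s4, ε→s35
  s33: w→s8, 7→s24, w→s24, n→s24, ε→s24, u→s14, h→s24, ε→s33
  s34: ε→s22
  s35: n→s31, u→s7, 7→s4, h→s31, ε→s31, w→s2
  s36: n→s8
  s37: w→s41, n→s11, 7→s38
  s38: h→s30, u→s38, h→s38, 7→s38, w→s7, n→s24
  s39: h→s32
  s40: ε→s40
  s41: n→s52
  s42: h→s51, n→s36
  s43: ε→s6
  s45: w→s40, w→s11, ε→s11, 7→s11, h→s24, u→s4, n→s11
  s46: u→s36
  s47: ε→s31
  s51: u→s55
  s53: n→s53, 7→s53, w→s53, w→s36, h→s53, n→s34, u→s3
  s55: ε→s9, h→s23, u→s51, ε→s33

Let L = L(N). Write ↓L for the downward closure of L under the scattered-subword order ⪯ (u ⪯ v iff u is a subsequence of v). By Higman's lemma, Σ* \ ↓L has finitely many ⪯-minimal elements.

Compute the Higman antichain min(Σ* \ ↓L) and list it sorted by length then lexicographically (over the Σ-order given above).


Antichain: [uuunu, uw7hu].

|Q|=56, |F|=17, |δ|=156 (36 ε).
min D↑ (12 st, q0=0, F={11}): 0:7→0,h→0,u→1,w→0,n→0 1:7→1,h→1,u→2,w→3,n→1 2:7→2,h→2,u→4,w→5,n→2 3:7→6,h→3,u→5,w→3,n→3 4:7→4,h→4,u→4,w→7,n→8 5:7→9,h→5,u→7,w→5,n→5 6:7→6,h→8,u→9,w→6,n→6 7:7→10,h→7,u→7,w→7,n→8 8:7→8,h→8,u→11,w→8,n→8 9:7→9,h→8,u→10,w→9,n→9 10:7→10,h→8,u→10,w→10,n→8 11:7→11,h→11,u→11,w→11,n→11.
'uuunu': run [29, 25, 19, 10, 5, 2] end={s14,s48} — reject; 5/5 deletions ∈↓L.
'uw7hu': N↓-sim [29, 25, 19, 11, 5, 2] end={s14,s48} — reject; 5/5 single-dels accept.
2 words, ⪯-incomp.


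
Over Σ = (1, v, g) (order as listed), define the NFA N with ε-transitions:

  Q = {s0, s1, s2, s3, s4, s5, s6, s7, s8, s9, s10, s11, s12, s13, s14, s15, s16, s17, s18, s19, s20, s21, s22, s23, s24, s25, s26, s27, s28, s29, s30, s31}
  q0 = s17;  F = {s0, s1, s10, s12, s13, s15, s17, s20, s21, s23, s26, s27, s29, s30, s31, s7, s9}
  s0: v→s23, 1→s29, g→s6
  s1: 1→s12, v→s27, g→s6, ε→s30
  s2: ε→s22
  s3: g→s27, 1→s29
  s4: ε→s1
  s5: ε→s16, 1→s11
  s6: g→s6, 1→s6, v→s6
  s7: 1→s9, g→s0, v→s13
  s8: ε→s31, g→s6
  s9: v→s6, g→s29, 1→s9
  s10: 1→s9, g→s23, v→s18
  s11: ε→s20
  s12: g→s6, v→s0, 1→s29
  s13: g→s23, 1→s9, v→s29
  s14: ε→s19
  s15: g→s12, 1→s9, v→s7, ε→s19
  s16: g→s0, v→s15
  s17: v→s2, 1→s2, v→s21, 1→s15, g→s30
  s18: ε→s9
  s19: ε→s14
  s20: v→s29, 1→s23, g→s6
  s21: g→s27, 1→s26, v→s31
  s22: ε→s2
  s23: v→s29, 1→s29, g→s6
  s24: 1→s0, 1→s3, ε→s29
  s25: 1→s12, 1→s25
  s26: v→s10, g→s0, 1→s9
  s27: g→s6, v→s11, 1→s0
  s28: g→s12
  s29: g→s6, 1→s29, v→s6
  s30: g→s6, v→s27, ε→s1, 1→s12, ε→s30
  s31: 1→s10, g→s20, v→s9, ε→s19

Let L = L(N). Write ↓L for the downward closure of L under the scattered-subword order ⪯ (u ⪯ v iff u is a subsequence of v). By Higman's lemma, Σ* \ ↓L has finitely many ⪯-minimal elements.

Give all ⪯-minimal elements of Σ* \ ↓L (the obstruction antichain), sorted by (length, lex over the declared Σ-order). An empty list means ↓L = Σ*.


min(Σ*\↓L) = [gg, 11v, vvvv, 1vvvg].

|Q|=32, |F|=17, |δ|=82 (15 ε).
min D↑ (17 st, q0=0, F={10}): 0:1→1,v→2,g→3 1:1→4,v→5,g→6 2:1→7,v→8,g→9 3:1→6,v→9,g→10 4:1→4,v→10,g→11 5:1→4,v→12,g→13 6:1→11,v→13,g→10 7:1→4,v→14,g→13 8:1→14,v→4,g→15 9:1→13,v→15,g→10 10:1→10,v→10,g→10 11:1→11,v→10,g→10 12:1→4,v→11,g→16 13:1→11,v→16,g→10 14:1→4,v→4,g→16 15:1→16,v→11,g→10 16:1→11,v→11,g→10 (ε-aug+det+¬).
'gg': N↓-sim [24, 10, 1] end={s6} ∉↓L; 2/2 deletions ∈↓L.
'11v': run [24, 16, 3, 1] end={s6} ∉↓L; 3/3 single-dels accept.
'vvvv': run [24, 19, 12, 4, 1] end={s6} rej; 4/4 single-dels accept.
'1vvvg': N↓-sim [24, 16, 9, 6, 2, 1] end={s6} ∉↓L; 5/5 deletions ∈↓L.
4 obstructions.


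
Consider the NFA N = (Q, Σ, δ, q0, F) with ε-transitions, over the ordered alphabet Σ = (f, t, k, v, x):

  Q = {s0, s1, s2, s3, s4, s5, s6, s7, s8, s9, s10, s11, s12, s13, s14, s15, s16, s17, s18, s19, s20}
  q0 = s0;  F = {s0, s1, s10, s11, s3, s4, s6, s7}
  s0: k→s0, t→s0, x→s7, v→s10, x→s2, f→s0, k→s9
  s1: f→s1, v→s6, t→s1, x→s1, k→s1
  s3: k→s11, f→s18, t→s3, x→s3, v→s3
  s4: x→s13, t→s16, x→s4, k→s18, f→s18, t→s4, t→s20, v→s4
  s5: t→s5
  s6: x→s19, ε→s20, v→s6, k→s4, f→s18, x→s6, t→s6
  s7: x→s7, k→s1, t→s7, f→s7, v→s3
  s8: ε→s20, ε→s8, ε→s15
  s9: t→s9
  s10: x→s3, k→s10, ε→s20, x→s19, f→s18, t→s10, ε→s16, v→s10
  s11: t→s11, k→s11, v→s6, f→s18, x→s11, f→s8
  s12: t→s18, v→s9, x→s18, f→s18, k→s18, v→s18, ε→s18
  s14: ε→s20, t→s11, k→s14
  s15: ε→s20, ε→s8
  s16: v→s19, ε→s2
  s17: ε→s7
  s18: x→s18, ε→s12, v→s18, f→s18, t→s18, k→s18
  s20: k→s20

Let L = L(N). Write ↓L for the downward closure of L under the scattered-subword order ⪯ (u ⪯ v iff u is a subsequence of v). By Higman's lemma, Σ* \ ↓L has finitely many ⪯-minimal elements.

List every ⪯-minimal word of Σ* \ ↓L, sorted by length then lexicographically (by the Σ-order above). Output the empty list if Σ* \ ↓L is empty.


|Q|=21, |F|=8, |δ|=78 (13 ε).
min D↑ (9 st, q0=0, F={3}): 0:f→0,t→0,k→0,v→1,x→2 1:f→3,t→1,k→1,v→1,x→4 2:f→2,t→2,k→5,v→4,x→2 3:f→3,t→3,k→3,v→3,x→3 4:f→3,t→4,k→6,v→4,x→4 5:f→5,t→5,k→5,v→7,x→5 6:f→3,t→6,k→6,v→7,x→6 7:f→3,t→7,k→8,v→7,x→7 8:f→3,t→8,k→3,v→8,x→8 [Hopcroft].
'vf': N↓-sim [18, 15, 6] end={s12,s15,s18,s20,s8,s9} rej; 2/2 single-dels accept.
'xkvkk': run [18, 16, 14, 10, 9, 4] end={s12,s18,s20,s9} ∉↓L; 5/5 deletions ∈↓L.
2 minimals (antichain).

min(Σ*\↓L) = [vf, xkvkk].


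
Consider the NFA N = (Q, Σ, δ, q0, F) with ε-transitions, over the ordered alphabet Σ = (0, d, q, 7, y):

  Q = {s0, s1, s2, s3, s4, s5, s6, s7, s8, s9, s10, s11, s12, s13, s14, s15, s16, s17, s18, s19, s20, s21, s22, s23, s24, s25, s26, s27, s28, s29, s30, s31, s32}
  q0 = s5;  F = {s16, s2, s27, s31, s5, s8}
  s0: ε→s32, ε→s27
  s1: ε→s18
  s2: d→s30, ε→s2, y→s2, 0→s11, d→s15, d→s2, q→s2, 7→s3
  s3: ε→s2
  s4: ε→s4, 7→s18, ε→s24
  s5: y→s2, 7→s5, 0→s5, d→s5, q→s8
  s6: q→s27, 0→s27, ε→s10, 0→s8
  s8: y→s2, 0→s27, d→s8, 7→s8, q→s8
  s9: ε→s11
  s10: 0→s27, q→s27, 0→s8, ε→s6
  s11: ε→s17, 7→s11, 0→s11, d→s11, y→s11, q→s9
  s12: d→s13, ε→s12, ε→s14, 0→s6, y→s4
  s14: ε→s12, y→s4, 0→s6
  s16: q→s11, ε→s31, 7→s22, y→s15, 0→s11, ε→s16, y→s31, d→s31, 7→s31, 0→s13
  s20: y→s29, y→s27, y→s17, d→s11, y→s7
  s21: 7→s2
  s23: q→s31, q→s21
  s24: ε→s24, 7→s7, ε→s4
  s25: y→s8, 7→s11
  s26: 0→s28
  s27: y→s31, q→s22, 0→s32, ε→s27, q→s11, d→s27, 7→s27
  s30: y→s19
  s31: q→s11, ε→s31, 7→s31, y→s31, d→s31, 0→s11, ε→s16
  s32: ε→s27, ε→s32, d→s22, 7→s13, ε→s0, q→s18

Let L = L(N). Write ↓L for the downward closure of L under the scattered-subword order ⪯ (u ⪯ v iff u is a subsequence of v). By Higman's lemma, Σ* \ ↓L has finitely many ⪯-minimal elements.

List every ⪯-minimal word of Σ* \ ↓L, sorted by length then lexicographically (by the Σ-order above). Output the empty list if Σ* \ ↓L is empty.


min(Σ*\↓L) = [y0, q0q].

|Q|=33, |F|=6, |δ|=93 (24 ε).
min D↑ (6 st, q0=0, F={4}): 0:0→0,d→0,q→1,7→0,y→2 1:0→3,d→1,q→1,7→1,y→2 2:0→4,d→2,q→2,7→2,y→2 3:0→3,d→3,q→4,7→3,y→5 4:0→4,d→4,q→4,7→4,y→4 5:0→4,d→5,q→4,7→5,y→5.
'y0': N↓-sim [18, 12, 4] end={s11,s13,s17,s9} — reject; 2/2 deletions ∈↓L.
'q0q': N↓-sim [18, 17, 12, 5] end={s11,s17,s18,s22,s9} ∉↓L; 3/3 single-dels accept.
2 words, ⪯-incomp.


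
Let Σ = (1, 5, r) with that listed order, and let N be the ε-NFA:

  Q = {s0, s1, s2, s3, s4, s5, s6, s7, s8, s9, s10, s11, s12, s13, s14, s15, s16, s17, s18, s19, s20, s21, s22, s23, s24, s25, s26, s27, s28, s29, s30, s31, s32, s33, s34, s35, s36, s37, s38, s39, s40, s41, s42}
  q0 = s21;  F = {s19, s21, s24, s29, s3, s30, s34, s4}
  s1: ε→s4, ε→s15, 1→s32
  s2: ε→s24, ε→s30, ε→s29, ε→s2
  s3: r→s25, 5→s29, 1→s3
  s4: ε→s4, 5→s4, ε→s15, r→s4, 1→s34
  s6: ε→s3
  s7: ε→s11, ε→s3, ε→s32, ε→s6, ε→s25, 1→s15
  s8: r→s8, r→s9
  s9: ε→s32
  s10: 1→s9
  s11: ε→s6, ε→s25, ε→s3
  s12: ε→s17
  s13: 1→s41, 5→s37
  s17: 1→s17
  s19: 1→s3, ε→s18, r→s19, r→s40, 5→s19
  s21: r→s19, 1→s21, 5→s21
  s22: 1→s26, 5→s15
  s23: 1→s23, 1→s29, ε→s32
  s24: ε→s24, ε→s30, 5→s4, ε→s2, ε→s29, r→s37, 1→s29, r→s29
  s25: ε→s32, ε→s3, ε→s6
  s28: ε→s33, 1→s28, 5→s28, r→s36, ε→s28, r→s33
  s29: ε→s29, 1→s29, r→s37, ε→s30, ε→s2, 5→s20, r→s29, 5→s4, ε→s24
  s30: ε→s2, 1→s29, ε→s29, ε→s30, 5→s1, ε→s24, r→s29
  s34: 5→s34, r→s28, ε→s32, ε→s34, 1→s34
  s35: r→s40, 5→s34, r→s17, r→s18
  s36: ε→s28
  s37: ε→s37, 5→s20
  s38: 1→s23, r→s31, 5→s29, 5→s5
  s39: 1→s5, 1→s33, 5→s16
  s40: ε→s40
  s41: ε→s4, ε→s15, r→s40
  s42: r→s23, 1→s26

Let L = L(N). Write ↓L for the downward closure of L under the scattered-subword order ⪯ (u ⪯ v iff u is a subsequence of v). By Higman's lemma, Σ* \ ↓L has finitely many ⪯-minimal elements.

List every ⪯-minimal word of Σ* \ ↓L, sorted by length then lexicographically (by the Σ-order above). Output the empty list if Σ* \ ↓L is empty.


A = [r1551r].

|Q|=43, |F|=8, |δ|=104 (45 ε).
min D↑ (7 st, q0=0, F={6}): 0:1→0,5→0,r→1 1:1→2,5→1,r→1 2:1→2,5→3,r→2 3:1→3,5→4,r→3 4:1→5,5→4,r→4 5:1→5,5→5,r→6 6:1→6,5→6,r→6 (ε-aug+det+¬).
'r1551r': |S_i|=[21, 20, 17, 14, 9, 5, 3] end={s28,s33,s36} rej; 6/6 deletions ∈↓L.
1 words, ⪯-incomp.


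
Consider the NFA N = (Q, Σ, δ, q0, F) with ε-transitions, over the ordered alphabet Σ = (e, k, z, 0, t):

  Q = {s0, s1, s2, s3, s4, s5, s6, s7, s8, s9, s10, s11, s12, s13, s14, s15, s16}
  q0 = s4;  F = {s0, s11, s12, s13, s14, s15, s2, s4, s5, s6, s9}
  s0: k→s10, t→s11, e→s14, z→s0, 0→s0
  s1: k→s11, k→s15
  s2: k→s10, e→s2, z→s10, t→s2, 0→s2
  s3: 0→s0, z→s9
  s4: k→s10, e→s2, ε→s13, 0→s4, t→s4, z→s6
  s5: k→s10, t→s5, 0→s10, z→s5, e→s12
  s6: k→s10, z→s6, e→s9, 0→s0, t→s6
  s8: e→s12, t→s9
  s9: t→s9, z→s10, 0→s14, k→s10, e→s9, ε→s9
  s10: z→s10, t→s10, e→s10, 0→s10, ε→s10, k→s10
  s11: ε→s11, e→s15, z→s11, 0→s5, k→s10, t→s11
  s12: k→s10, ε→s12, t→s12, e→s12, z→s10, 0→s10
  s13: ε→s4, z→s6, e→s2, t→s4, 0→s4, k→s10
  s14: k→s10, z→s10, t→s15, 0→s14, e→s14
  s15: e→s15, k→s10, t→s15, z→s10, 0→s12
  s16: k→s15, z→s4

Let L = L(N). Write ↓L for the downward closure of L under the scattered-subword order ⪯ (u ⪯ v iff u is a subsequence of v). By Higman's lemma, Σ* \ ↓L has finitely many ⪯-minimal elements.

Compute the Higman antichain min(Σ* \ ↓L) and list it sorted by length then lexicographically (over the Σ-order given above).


|Q|=17, |F|=11, |δ|=74 (6 ε).
min D↑ (11 st, q0=0, F={2}): 0:e→1,k→2,z→3,0→0,t→0 1:e→1,k→2,z→2,0→1,t→1 2:e→2,k→2,z→2,0→2,t→2 3:e→4,k→2,z→3,0→5,t→3 4:e→4,k→2,z→2,0→6,t→4 5:e→6,k→2,z→5,0→5,t→7 6:e→6,k→2,z→2,0→6,t→8 7:e→8,k→2,z→7,0→9,t→7 8:e→8,k→2,z→2,0→10,t→8 9:e→10,k→2,z→9,0→2,t→9 10:e→10,k→2,z→2,0→2,t→10.
'k': |S_i|=[12, 1] end={s10} — reject; 1/1 deletions ∈↓L.
'ez': run [12, 6, 1] end={s10} — reject; 2/2 deletions ∈↓L.
'z0t00': N↓-sim [12, 9, 7, 5, 3, 1] end={s10} — reject; 5/5 deletions ∈↓L.
3 words, ⪯-incomp.

Antichain: [k, ez, z0t00].


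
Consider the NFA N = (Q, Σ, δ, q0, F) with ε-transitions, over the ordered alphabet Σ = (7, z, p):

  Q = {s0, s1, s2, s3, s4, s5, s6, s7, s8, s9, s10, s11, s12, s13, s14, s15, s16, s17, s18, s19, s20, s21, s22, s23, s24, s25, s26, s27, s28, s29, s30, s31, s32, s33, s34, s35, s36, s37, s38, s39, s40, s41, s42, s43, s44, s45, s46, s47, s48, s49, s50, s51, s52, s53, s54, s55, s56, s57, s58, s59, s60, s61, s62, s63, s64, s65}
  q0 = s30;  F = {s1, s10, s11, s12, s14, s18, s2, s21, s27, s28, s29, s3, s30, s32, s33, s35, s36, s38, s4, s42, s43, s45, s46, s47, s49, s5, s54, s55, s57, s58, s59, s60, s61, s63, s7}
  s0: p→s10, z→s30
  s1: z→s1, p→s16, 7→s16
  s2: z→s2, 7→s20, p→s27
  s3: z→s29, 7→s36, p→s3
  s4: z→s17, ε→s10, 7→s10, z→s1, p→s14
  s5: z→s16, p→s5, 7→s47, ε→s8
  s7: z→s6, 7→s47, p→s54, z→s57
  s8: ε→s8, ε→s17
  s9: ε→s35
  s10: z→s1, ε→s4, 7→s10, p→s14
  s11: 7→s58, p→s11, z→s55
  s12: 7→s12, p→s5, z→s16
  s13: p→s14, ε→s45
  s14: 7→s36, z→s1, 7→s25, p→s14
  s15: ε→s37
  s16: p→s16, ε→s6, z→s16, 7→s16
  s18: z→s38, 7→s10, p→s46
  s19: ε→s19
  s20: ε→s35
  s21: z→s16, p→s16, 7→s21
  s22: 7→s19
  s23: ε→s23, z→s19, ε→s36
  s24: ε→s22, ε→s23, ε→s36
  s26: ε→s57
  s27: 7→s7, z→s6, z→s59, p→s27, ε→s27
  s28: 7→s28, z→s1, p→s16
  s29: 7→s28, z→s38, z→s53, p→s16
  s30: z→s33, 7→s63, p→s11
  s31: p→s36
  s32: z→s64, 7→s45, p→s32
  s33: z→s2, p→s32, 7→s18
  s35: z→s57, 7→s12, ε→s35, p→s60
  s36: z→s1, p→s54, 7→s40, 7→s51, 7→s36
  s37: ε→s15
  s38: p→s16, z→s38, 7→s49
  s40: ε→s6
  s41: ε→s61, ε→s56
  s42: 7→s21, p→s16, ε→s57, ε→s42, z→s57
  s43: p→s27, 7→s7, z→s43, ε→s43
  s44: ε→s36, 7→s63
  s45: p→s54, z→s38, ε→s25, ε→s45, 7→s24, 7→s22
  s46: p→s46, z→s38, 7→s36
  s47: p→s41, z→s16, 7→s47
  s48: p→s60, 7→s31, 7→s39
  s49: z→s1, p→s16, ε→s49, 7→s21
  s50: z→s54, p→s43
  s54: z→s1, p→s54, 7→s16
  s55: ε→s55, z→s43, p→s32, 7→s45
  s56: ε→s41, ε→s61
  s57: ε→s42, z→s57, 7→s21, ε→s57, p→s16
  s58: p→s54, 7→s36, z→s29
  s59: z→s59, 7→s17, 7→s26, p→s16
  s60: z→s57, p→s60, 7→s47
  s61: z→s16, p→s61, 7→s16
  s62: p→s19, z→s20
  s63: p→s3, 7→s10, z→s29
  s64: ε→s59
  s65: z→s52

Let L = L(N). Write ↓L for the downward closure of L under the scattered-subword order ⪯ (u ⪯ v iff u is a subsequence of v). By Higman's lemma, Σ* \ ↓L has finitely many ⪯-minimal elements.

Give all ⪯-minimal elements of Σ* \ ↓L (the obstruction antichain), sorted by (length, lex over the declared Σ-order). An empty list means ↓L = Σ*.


min(Σ*\↓L) = [7zp, 77z7, zpzp, p7p7, zz77z].

|Q|=66, |F|=35, |δ|=168 (36 ε).
min D↑ (34 st, q0=0, F={16}): 0:7→1,z→2,p→3 1:7→4,z→5,p→6 2:7→7,z→8,p→9 3:7→10,z→11,p→3 4:7→4,z→12,p→13 5:7→14,z→15,p→16 6:7→17,z→5,p→6 7:7→4,z→15,p→18 8:7→19,z→8,p→20 9:7→21,z→22,p→9 10:7→17,z→5,p→23 11:7→21,z→24,p→9 12:7→16,z→12,p→16 13:7→17,z→12,p→13 14:7→14,z→12,p→16 15:7→25,z→15,p→16 16:7→16,z→16,p→16 17:7→17,z→12,p→23 18:7→17,z→15,p→18 19:7→26,z→27,p→28 20:7→29,z→22,p→20 21:7→17,z→15,p→23 22:7→27,z→22,p→16 23:7→16,z→12,p→23 24:7→29,z→24,p→20 25:7→30,z→12,p→16 26:7→26,z→16,p→31 27:7→30,z→27,p→16 28:7→32,z→27,p→28 29:7→32,z→27,p→23 30:7→30,z→16,p→16 31:7→32,z→16,p→31 32:7→32,z→16,p→33 33:7→16,z→16,p→33.
'7zp': run [52, 42, 13, 2] end={s16,s6} rej; 3/3 single-dels accept.
'77z7': |S_i|=[52, 42, 26, 5, 2] end={s16,s6} — reject; 4/4 deletions ∈↓L.
'zpzp': |S_i|=[52, 47, 34, 13, 2] end={s16,s6} rej; 4/4 single-dels accept.
'p7p7': N↓-sim [52, 42, 29, 7, 2] end={s16,s6} rej; 4/4 del acc.
'zz77z': N↓-sim [52, 47, 29, 21, 11, 2] end={s16,s6} ∉↓L; 5/5 deletions ∈↓L.
5 obstructions.
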